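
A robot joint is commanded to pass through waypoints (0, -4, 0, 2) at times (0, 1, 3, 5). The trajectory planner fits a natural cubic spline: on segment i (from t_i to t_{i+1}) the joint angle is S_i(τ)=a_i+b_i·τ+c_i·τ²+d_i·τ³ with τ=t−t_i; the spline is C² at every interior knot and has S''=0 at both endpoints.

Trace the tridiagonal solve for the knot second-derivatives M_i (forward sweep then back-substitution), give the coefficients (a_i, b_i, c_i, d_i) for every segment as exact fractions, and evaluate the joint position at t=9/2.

  seg 0: a=0 b=-113/22 c=0 d=25/22
  seg 1: a=-4 b=-19/11 c=75/22 d=-17/22
  seg 2: a=0 b=29/11 c=-27/22 d=9/44
S(9/2) = 663/352

Δ: Δ0=-4, Δ1=2, Δ2=1
row 1: diag=6, rhs=36; c'=1/3, d'=6
row 2: denom=8−2·1/3=22/3; d'=(-6−2·6)/(22/3)=-27/11
back: M2=-27/11
back: M1=6−1/3·-27/11=75/11
M: M0=0, M1=75/11, M2=-27/11, M3=0
seg 0: a=0, c=M0/2=0, d=(M1−M0)/(6·1)=25/22, b=Δ0−h0·(2M0+M1)/6=-113/22
seg 1: a=-4, c=M1/2=75/22, d=(M2−M1)/(6·2)=-17/22, b=Δ1−h1·(2M1+M2)/6=-19/11
seg 2: a=0, c=M2/2=-27/22, d=(M3−M2)/(6·2)=9/44, b=Δ2−h2·(2M2+M3)/6=29/11
t_q=9/2 → seg 2, τ=3/2; S=0+29/11·τ+-27/22·τ²+9/44·τ³=663/352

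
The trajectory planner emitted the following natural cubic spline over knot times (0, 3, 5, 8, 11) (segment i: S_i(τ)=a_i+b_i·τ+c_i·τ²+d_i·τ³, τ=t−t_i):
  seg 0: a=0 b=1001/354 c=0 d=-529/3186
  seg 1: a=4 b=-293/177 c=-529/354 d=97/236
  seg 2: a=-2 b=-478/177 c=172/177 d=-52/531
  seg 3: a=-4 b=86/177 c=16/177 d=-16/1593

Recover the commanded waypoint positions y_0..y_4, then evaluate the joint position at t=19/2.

y_0=0 y_1=4 y_2=-2 y_3=-4 y_4=-2
S(19/2) = -183/59

y_0 = S_0(0) = a_0 = 0
y_1 = S_1(0) = a_1 = 4
y_2 = S_2(0) = a_2 = -2
y_3 = S_3(0) = a_3 = -4
y_4 = S_3(3) = -2
t_q=19/2 is in segment 3 (τ=3/2); S_3(τ)=-183/59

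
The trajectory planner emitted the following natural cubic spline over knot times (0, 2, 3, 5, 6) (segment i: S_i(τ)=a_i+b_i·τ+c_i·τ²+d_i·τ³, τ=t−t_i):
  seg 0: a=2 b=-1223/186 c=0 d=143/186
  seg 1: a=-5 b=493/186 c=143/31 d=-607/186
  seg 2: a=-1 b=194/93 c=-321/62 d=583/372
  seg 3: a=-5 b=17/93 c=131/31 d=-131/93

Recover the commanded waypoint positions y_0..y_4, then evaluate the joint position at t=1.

y_0 = S_0(0) = a_0 = 2
y_1 = S_1(0) = a_1 = -5
y_2 = S_2(0) = a_2 = -1
y_3 = S_3(0) = a_3 = -5
y_4 = S_3(1) = -2
t_q=1 is in segment 0 (τ=1); S_0(τ)=-118/31

y_0=2 y_1=-5 y_2=-1 y_3=-5 y_4=-2
S(1) = -118/31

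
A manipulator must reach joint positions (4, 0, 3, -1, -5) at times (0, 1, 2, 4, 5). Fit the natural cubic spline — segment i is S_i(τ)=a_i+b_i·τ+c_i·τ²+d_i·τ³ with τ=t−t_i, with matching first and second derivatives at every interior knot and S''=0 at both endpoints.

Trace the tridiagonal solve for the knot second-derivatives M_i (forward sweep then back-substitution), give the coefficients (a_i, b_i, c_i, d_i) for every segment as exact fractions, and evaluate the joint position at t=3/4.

Δ: Δ0=-4, Δ1=3, Δ2=-2, Δ3=-4
row 1: diag=4, rhs=42; c'=1/4, d'=21/2
row 2: denom=6−1·1/4=23/4; d'=(-30−1·21/2)/(23/4)=-162/23
row 3: denom=6−2·8/23=122/23; d'=(-12−2·-162/23)/(122/23)=24/61
back: M3=24/61
back: M2=-162/23−8/23·24/61=-438/61
back: M1=21/2−1/4·-438/61=750/61
M: M0=0, M1=750/61, M2=-438/61, M3=24/61, M4=0
seg 0: a=4, c=M0/2=0, d=(M1−M0)/(6·1)=125/61, b=Δ0−h0·(2M0+M1)/6=-369/61
seg 1: a=0, c=M1/2=375/61, d=(M2−M1)/(6·1)=-198/61, b=Δ1−h1·(2M1+M2)/6=6/61
seg 2: a=3, c=M2/2=-219/61, d=(M3−M2)/(6·2)=77/122, b=Δ2−h2·(2M2+M3)/6=162/61
seg 3: a=-1, c=M3/2=12/61, d=(M4−M3)/(6·1)=-4/61, b=Δ3−h3·(2M3+M4)/6=-252/61
t_q=3/4 → seg 0, τ=3/4; S=4+-369/61·τ+0·τ²+125/61·τ³=1279/3904

  seg 0: a=4 b=-369/61 c=0 d=125/61
  seg 1: a=0 b=6/61 c=375/61 d=-198/61
  seg 2: a=3 b=162/61 c=-219/61 d=77/122
  seg 3: a=-1 b=-252/61 c=12/61 d=-4/61
S(3/4) = 1279/3904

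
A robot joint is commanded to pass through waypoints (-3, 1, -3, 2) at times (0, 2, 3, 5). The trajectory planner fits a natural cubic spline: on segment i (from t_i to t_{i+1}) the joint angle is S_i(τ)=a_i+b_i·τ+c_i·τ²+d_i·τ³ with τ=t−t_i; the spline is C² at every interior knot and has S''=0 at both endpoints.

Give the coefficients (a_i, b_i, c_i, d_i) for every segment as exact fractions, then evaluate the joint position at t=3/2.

Δ: Δ0=2, Δ1=-4, Δ2=5/2
row 1: diag=6, rhs=-36; c'=1/6, d'=-6
row 2: denom=6−1·1/6=35/6; d'=(39−1·-6)/(35/6)=54/7
back: M2=54/7
back: M1=-6−1/6·54/7=-51/7
M: M0=0, M1=-51/7, M2=54/7, M3=0
seg 0: a=-3, c=M0/2=0, d=(M1−M0)/(6·2)=-17/28, b=Δ0−h0·(2M0+M1)/6=31/7
seg 1: a=1, c=M1/2=-51/14, d=(M2−M1)/(6·1)=5/2, b=Δ1−h1·(2M1+M2)/6=-20/7
seg 2: a=-3, c=M2/2=27/7, d=(M3−M2)/(6·2)=-9/14, b=Δ2−h2·(2M2+M3)/6=-37/14
t_q=3/2 → seg 0, τ=3/2; S=-3+31/7·τ+0·τ²+-17/28·τ³=51/32

  seg 0: a=-3 b=31/7 c=0 d=-17/28
  seg 1: a=1 b=-20/7 c=-51/14 d=5/2
  seg 2: a=-3 b=-37/14 c=27/7 d=-9/14
S(3/2) = 51/32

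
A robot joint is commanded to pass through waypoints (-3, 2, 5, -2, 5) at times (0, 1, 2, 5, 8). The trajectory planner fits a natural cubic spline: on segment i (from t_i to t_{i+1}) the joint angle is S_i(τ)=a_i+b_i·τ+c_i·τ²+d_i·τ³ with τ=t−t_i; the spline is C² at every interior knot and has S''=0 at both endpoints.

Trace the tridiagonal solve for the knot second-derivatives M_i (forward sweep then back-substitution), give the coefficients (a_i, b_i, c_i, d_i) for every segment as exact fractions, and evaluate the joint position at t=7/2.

  seg 0: a=-3 b=37/7 c=0 d=-2/7
  seg 1: a=2 b=31/7 c=-6/7 d=-4/7
  seg 2: a=5 b=1 c=-18/7 d=92/189
  seg 3: a=-2 b=-9/7 c=38/21 d=-38/189
S(7/2) = 33/14

Δ: Δ0=5, Δ1=3, Δ2=-7/3, Δ3=7/3
row 1: diag=4, rhs=-12; c'=1/4, d'=-3
row 2: denom=8−1·1/4=31/4; d'=(-32−1·-3)/(31/4)=-116/31
row 3: denom=12−3·12/31=336/31; d'=(28−3·-116/31)/(336/31)=76/21
back: M3=76/21
back: M2=-116/31−12/31·76/21=-36/7
back: M1=-3−1/4·-36/7=-12/7
M: M0=0, M1=-12/7, M2=-36/7, M3=76/21, M4=0
seg 0: a=-3, c=M0/2=0, d=(M1−M0)/(6·1)=-2/7, b=Δ0−h0·(2M0+M1)/6=37/7
seg 1: a=2, c=M1/2=-6/7, d=(M2−M1)/(6·1)=-4/7, b=Δ1−h1·(2M1+M2)/6=31/7
seg 2: a=5, c=M2/2=-18/7, d=(M3−M2)/(6·3)=92/189, b=Δ2−h2·(2M2+M3)/6=1
seg 3: a=-2, c=M3/2=38/21, d=(M4−M3)/(6·3)=-38/189, b=Δ3−h3·(2M3+M4)/6=-9/7
t_q=7/2 → seg 2, τ=3/2; S=5+1·τ+-18/7·τ²+92/189·τ³=33/14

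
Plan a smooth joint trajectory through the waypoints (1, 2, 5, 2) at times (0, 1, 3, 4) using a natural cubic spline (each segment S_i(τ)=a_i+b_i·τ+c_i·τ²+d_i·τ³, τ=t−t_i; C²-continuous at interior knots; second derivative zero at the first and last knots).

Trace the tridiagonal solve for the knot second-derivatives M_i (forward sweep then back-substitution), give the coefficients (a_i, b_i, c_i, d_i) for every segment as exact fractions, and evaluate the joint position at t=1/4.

  seg 0: a=1 b=5/8 c=0 d=3/8
  seg 1: a=2 b=7/4 c=9/8 d=-5/8
  seg 2: a=5 b=-5/4 c=-21/8 d=7/8
S(1/4) = 595/512

Δ: Δ0=1, Δ1=3/2, Δ2=-3
row 1: diag=6, rhs=3; c'=1/3, d'=1/2
row 2: denom=6−2·1/3=16/3; d'=(-27−2·1/2)/(16/3)=-21/4
back: M2=-21/4
back: M1=1/2−1/3·-21/4=9/4
M: M0=0, M1=9/4, M2=-21/4, M3=0
seg 0: a=1, c=M0/2=0, d=(M1−M0)/(6·1)=3/8, b=Δ0−h0·(2M0+M1)/6=5/8
seg 1: a=2, c=M1/2=9/8, d=(M2−M1)/(6·2)=-5/8, b=Δ1−h1·(2M1+M2)/6=7/4
seg 2: a=5, c=M2/2=-21/8, d=(M3−M2)/(6·1)=7/8, b=Δ2−h2·(2M2+M3)/6=-5/4
t_q=1/4 → seg 0, τ=1/4; S=1+5/8·τ+0·τ²+3/8·τ³=595/512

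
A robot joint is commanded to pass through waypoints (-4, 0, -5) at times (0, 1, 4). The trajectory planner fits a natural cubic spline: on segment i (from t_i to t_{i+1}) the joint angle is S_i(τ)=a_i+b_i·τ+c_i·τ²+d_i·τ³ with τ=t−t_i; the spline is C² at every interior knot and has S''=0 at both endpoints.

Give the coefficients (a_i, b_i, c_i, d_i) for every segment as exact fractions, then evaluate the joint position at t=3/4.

  seg 0: a=-4 b=113/24 c=0 d=-17/24
  seg 1: a=0 b=31/12 c=-17/8 d=17/72
S(3/4) = -393/512

Δ: Δ0=4, Δ1=-5/3
row 1: diag=8, rhs=-34; c'=3/8, d'=-17/4
back: M1=-17/4
M: M0=0, M1=-17/4, M2=0
seg 0: a=-4, c=M0/2=0, d=(M1−M0)/(6·1)=-17/24, b=Δ0−h0·(2M0+M1)/6=113/24
seg 1: a=0, c=M1/2=-17/8, d=(M2−M1)/(6·3)=17/72, b=Δ1−h1·(2M1+M2)/6=31/12
t_q=3/4 → seg 0, τ=3/4; S=-4+113/24·τ+0·τ²+-17/24·τ³=-393/512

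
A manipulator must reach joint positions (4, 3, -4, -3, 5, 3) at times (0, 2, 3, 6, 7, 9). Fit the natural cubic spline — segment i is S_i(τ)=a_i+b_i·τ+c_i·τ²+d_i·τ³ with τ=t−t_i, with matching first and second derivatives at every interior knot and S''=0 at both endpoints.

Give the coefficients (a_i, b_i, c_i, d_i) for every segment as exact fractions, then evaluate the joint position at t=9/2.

Δ: Δ0=-1/2, Δ1=-7, Δ2=1/3, Δ3=8, Δ4=-1
row 1: diag=6, rhs=-39; c'=1/6, d'=-13/2
row 2: denom=8−1·1/6=47/6; d'=(44−1·-13/2)/(47/6)=303/47
row 3: denom=8−3·18/47=322/47; d'=(46−3·303/47)/(322/47)=179/46
row 4: denom=6−1·47/322=1885/322; d'=(-54−1·179/46)/(1885/322)=-18641/1885
back: M4=-18641/1885
back: M3=179/46−47/322·-18641/1885=10056/1885
back: M2=303/47−18/47·10056/1885=8301/1885
back: M1=-13/2−1/6·8301/1885=-13636/1885
M: M0=0, M1=-13636/1885, M2=8301/1885, M3=10056/1885, M4=-18641/1885, M5=0
seg 0: a=4, c=M0/2=0, d=(M1−M0)/(6·2)=-3409/5655, b=Δ0−h0·(2M0+M1)/6=21617/11310
seg 1: a=3, c=M1/2=-6818/1885, d=(M2−M1)/(6·1)=21937/11310, b=Δ1−h1·(2M1+M2)/6=-60199/11310
seg 2: a=-4, c=M2/2=8301/3770, d=(M3−M2)/(6·3)=3/58, b=Δ2−h2·(2M2+M3)/6=-38102/5655
seg 3: a=-3, c=M3/2=5028/1885, d=(M4−M3)/(6·1)=-28697/11310, b=Δ3−h3·(2M3+M4)/6=89009/11310
seg 4: a=5, c=M4/2=-18641/3770, d=(M5−M4)/(6·2)=18641/22620, b=Δ4−h4·(2M4+M5)/6=31627/5655
t_q=9/2 → seg 2, τ=3/2; S=-4+-38102/5655·τ+8301/3770·τ²+3/58·τ³=-9337/1040

  seg 0: a=4 b=21617/11310 c=0 d=-3409/5655
  seg 1: a=3 b=-60199/11310 c=-6818/1885 d=21937/11310
  seg 2: a=-4 b=-38102/5655 c=8301/3770 d=3/58
  seg 3: a=-3 b=89009/11310 c=5028/1885 d=-28697/11310
  seg 4: a=5 b=31627/5655 c=-18641/3770 d=18641/22620
S(9/2) = -9337/1040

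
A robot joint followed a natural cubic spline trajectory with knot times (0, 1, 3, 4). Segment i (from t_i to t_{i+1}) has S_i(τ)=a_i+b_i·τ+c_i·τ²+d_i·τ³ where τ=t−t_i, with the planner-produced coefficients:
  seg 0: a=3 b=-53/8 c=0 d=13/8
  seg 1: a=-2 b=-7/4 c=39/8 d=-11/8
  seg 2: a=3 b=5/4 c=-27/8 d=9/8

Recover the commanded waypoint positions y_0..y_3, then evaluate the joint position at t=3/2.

y_0 = S_0(0) = a_0 = 3
y_1 = S_1(0) = a_1 = -2
y_2 = S_2(0) = a_2 = 3
y_3 = S_2(1) = 2
t_q=3/2 is in segment 1 (τ=1/2); S_1(τ)=-117/64

y_0=3 y_1=-2 y_2=3 y_3=2
S(3/2) = -117/64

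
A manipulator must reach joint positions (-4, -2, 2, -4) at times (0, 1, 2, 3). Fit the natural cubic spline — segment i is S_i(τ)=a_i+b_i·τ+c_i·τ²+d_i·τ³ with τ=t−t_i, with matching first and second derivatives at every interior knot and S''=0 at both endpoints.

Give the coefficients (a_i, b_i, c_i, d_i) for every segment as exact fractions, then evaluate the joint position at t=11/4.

  seg 0: a=-4 b=4/5 c=0 d=6/5
  seg 1: a=-2 b=22/5 c=18/5 d=-4
  seg 2: a=2 b=-2/5 c=-42/5 d=14/5
S(11/4) = -59/32

Δ: Δ0=2, Δ1=4, Δ2=-6
row 1: diag=4, rhs=12; c'=1/4, d'=3
row 2: denom=4−1·1/4=15/4; d'=(-60−1·3)/(15/4)=-84/5
back: M2=-84/5
back: M1=3−1/4·-84/5=36/5
M: M0=0, M1=36/5, M2=-84/5, M3=0
seg 0: a=-4, c=M0/2=0, d=(M1−M0)/(6·1)=6/5, b=Δ0−h0·(2M0+M1)/6=4/5
seg 1: a=-2, c=M1/2=18/5, d=(M2−M1)/(6·1)=-4, b=Δ1−h1·(2M1+M2)/6=22/5
seg 2: a=2, c=M2/2=-42/5, d=(M3−M2)/(6·1)=14/5, b=Δ2−h2·(2M2+M3)/6=-2/5
t_q=11/4 → seg 2, τ=3/4; S=2+-2/5·τ+-42/5·τ²+14/5·τ³=-59/32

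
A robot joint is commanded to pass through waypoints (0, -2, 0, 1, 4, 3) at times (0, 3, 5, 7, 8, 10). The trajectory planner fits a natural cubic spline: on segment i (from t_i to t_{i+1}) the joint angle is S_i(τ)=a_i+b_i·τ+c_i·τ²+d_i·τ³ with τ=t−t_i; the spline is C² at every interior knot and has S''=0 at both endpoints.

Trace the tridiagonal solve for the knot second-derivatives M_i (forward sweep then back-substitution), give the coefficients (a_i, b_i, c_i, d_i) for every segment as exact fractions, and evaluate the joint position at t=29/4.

Δ: Δ0=-2/3, Δ1=1, Δ2=1/2, Δ3=3, Δ4=-1/2
row 1: diag=10, rhs=10; c'=1/5, d'=1
row 2: denom=8−2·1/5=38/5; d'=(-3−2·1)/(38/5)=-25/38
row 3: denom=6−2·5/19=104/19; d'=(15−2·-25/38)/(104/19)=155/52
row 4: denom=6−1·19/104=605/104; d'=(-21−1·155/52)/(605/104)=-2494/605
back: M4=-2494/605
back: M3=155/52−19/104·-2494/605=2259/605
back: M2=-25/38−5/19·2259/605=-397/242
back: M1=1−1/5·-397/242=1607/1210
M: M0=0, M1=1607/1210, M2=-397/242, M3=2259/605, M4=-2494/605, M5=0
seg 0: a=0, c=M0/2=0, d=(M1−M0)/(6·3)=1607/21780, b=Δ0−h0·(2M0+M1)/6=-9661/7260
seg 1: a=-2, c=M1/2=1607/2420, d=(M2−M1)/(6·2)=-449/1815, b=Δ1−h1·(2M1+M2)/6=2401/3630
seg 2: a=0, c=M2/2=-397/484, d=(M3−M2)/(6·2)=6503/14520, b=Δ2−h2·(2M2+M3)/6=1267/3630
seg 3: a=1, c=M3/2=2259/1210, d=(M4−M3)/(6·1)=-4753/3630, b=Δ3−h3·(2M3+M4)/6=403/165
seg 4: a=4, c=M4/2=-1247/605, d=(M5−M4)/(6·2)=1247/3630, b=Δ4−h4·(2M4+M5)/6=8161/3630
t_q=29/4 → seg 3, τ=1/4; S=1+403/165·τ+2259/1210·τ²+-4753/3630·τ³=132177/77440

  seg 0: a=0 b=-9661/7260 c=0 d=1607/21780
  seg 1: a=-2 b=2401/3630 c=1607/2420 d=-449/1815
  seg 2: a=0 b=1267/3630 c=-397/484 d=6503/14520
  seg 3: a=1 b=403/165 c=2259/1210 d=-4753/3630
  seg 4: a=4 b=8161/3630 c=-1247/605 d=1247/3630
S(29/4) = 132177/77440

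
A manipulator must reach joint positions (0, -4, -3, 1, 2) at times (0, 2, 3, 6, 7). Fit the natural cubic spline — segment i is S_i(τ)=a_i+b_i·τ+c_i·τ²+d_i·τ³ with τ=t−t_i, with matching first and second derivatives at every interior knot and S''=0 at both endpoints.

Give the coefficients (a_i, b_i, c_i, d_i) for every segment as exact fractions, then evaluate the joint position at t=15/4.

  seg 0: a=0 b=-1450/483 c=0 d=121/483
  seg 1: a=-4 b=2/483 c=242/161 d=-35/69
  seg 2: a=-3 b=719/483 c=-3/161 d=-16/1449
  seg 3: a=1 b=521/483 c=-19/161 d=19/483
S(15/4) = -4891/2576

Δ: Δ0=-2, Δ1=1, Δ2=4/3, Δ3=1
row 1: diag=6, rhs=18; c'=1/6, d'=3
row 2: denom=8−1·1/6=47/6; d'=(2−1·3)/(47/6)=-6/47
row 3: denom=8−3·18/47=322/47; d'=(-2−3·-6/47)/(322/47)=-38/161
back: M3=-38/161
back: M2=-6/47−18/47·-38/161=-6/161
back: M1=3−1/6·-6/161=484/161
M: M0=0, M1=484/161, M2=-6/161, M3=-38/161, M4=0
seg 0: a=0, c=M0/2=0, d=(M1−M0)/(6·2)=121/483, b=Δ0−h0·(2M0+M1)/6=-1450/483
seg 1: a=-4, c=M1/2=242/161, d=(M2−M1)/(6·1)=-35/69, b=Δ1−h1·(2M1+M2)/6=2/483
seg 2: a=-3, c=M2/2=-3/161, d=(M3−M2)/(6·3)=-16/1449, b=Δ2−h2·(2M2+M3)/6=719/483
seg 3: a=1, c=M3/2=-19/161, d=(M4−M3)/(6·1)=19/483, b=Δ3−h3·(2M3+M4)/6=521/483
t_q=15/4 → seg 2, τ=3/4; S=-3+719/483·τ+-3/161·τ²+-16/1449·τ³=-4891/2576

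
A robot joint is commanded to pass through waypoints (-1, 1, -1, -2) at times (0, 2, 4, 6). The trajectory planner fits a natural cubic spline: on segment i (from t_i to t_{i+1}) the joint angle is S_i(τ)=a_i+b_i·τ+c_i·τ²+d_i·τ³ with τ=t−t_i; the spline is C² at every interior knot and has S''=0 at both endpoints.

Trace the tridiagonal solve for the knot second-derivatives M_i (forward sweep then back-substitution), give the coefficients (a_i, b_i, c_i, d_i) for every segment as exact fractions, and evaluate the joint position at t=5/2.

Δ: Δ0=1, Δ1=-1, Δ2=-1/2
row 1: diag=8, rhs=-12; c'=1/4, d'=-3/2
row 2: denom=8−2·1/4=15/2; d'=(3−2·-3/2)/(15/2)=4/5
back: M2=4/5
back: M1=-3/2−1/4·4/5=-17/10
M: M0=0, M1=-17/10, M2=4/5, M3=0
seg 0: a=-1, c=M0/2=0, d=(M1−M0)/(6·2)=-17/120, b=Δ0−h0·(2M0+M1)/6=47/30
seg 1: a=1, c=M1/2=-17/20, d=(M2−M1)/(6·2)=5/24, b=Δ1−h1·(2M1+M2)/6=-2/15
seg 2: a=-1, c=M2/2=2/5, d=(M3−M2)/(6·2)=-1/15, b=Δ2−h2·(2M2+M3)/6=-31/30
t_q=5/2 → seg 1, τ=1/2; S=1+-2/15·τ+-17/20·τ²+5/24·τ³=239/320

  seg 0: a=-1 b=47/30 c=0 d=-17/120
  seg 1: a=1 b=-2/15 c=-17/20 d=5/24
  seg 2: a=-1 b=-31/30 c=2/5 d=-1/15
S(5/2) = 239/320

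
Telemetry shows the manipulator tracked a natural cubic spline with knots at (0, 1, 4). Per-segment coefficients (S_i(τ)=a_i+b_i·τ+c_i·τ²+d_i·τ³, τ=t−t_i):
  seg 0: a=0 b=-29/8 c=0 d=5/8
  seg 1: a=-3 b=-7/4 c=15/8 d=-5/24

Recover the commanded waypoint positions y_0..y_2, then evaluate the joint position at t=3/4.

y_0 = S_0(0) = a_0 = 0
y_1 = S_1(0) = a_1 = -3
y_2 = S_1(3) = 3
t_q=3/4 is in segment 0 (τ=3/4); S_0(τ)=-1257/512

y_0=0 y_1=-3 y_2=3
S(3/4) = -1257/512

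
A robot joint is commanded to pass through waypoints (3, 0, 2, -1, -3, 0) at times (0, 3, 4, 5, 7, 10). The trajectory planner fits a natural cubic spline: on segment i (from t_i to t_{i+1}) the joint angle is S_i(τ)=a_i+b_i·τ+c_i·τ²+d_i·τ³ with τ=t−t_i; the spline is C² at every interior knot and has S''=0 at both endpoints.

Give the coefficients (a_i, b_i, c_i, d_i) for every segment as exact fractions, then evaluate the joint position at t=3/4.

  seg 0: a=3 b=-745/276 c=0 d=469/2484
  seg 1: a=0 b=331/138 c=469/276 d=-193/92
  seg 2: a=2 b=-137/276 c=-317/69 d=577/276
  seg 3: a=-1 b=-157/46 c=463/276 d=-65/276
  seg 4: a=-3 b=65/138 c=73/276 d=-73/2484
S(3/4) = 6213/5888

Δ: Δ0=-1, Δ1=2, Δ2=-3, Δ3=-1, Δ4=1
row 1: diag=8, rhs=18; c'=1/8, d'=9/4
row 2: denom=4−1·1/8=31/8; d'=(-30−1·9/4)/(31/8)=-258/31
row 3: denom=6−1·8/31=178/31; d'=(12−1·-258/31)/(178/31)=315/89
row 4: denom=10−2·31/89=828/89; d'=(12−2·315/89)/(828/89)=73/138
back: M4=73/138
back: M3=315/89−31/89·73/138=463/138
back: M2=-258/31−8/31·463/138=-634/69
back: M1=9/4−1/8·-634/69=469/138
M: M0=0, M1=469/138, M2=-634/69, M3=463/138, M4=73/138, M5=0
seg 0: a=3, c=M0/2=0, d=(M1−M0)/(6·3)=469/2484, b=Δ0−h0·(2M0+M1)/6=-745/276
seg 1: a=0, c=M1/2=469/276, d=(M2−M1)/(6·1)=-193/92, b=Δ1−h1·(2M1+M2)/6=331/138
seg 2: a=2, c=M2/2=-317/69, d=(M3−M2)/(6·1)=577/276, b=Δ2−h2·(2M2+M3)/6=-137/276
seg 3: a=-1, c=M3/2=463/276, d=(M4−M3)/(6·2)=-65/276, b=Δ3−h3·(2M3+M4)/6=-157/46
seg 4: a=-3, c=M4/2=73/276, d=(M5−M4)/(6·3)=-73/2484, b=Δ4−h4·(2M4+M5)/6=65/138
t_q=3/4 → seg 0, τ=3/4; S=3+-745/276·τ+0·τ²+469/2484·τ³=6213/5888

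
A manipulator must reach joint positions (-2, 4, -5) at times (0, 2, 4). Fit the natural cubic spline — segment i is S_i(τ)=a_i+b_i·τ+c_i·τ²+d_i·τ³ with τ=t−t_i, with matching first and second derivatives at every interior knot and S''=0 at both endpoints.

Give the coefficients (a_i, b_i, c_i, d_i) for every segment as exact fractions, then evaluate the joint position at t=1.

  seg 0: a=-2 b=39/8 c=0 d=-15/32
  seg 1: a=4 b=-3/4 c=-45/16 d=15/32
S(1) = 77/32

Δ: Δ0=3, Δ1=-9/2
row 1: diag=8, rhs=-45; c'=1/4, d'=-45/8
back: M1=-45/8
M: M0=0, M1=-45/8, M2=0
seg 0: a=-2, c=M0/2=0, d=(M1−M0)/(6·2)=-15/32, b=Δ0−h0·(2M0+M1)/6=39/8
seg 1: a=4, c=M1/2=-45/16, d=(M2−M1)/(6·2)=15/32, b=Δ1−h1·(2M1+M2)/6=-3/4
t_q=1 → seg 0, τ=1; S=-2+39/8·τ+0·τ²+-15/32·τ³=77/32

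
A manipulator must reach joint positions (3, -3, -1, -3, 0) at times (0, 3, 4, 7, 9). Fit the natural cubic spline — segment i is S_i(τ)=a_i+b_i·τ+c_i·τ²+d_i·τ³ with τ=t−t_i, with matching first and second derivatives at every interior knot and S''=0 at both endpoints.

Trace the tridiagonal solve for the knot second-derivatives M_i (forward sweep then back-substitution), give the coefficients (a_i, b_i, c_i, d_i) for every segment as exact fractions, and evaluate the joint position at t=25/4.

  seg 0: a=3 b=-4135/1116 c=0 d=1903/10044
  seg 1: a=-3 b=787/558 c=1903/1116 d=-415/372
  seg 2: a=-1 b=1645/1116 c=-458/279 d=3107/10044
  seg 3: a=-3 b=-13/558 c=425/372 d=-425/2232
S(25/4) = -19605/7936

Δ: Δ0=-2, Δ1=2, Δ2=-2/3, Δ3=3/2
row 1: diag=8, rhs=24; c'=1/8, d'=3
row 2: denom=8−1·1/8=63/8; d'=(-16−1·3)/(63/8)=-152/63
row 3: denom=10−3·8/21=62/7; d'=(13−3·-152/63)/(62/7)=425/186
back: M3=425/186
back: M2=-152/63−8/21·425/186=-916/279
back: M1=3−1/8·-916/279=1903/558
M: M0=0, M1=1903/558, M2=-916/279, M3=425/186, M4=0
seg 0: a=3, c=M0/2=0, d=(M1−M0)/(6·3)=1903/10044, b=Δ0−h0·(2M0+M1)/6=-4135/1116
seg 1: a=-3, c=M1/2=1903/1116, d=(M2−M1)/(6·1)=-415/372, b=Δ1−h1·(2M1+M2)/6=787/558
seg 2: a=-1, c=M2/2=-458/279, d=(M3−M2)/(6·3)=3107/10044, b=Δ2−h2·(2M2+M3)/6=1645/1116
seg 3: a=-3, c=M3/2=425/372, d=(M4−M3)/(6·2)=-425/2232, b=Δ3−h3·(2M3+M4)/6=-13/558
t_q=25/4 → seg 2, τ=9/4; S=-1+1645/1116·τ+-458/279·τ²+3107/10044·τ³=-19605/7936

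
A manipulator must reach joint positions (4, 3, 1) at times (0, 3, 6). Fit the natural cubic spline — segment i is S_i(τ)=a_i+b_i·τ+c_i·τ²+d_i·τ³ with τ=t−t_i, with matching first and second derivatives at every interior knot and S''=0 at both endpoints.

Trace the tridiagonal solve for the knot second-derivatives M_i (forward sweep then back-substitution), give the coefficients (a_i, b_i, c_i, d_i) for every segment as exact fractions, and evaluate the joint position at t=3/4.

  seg 0: a=4 b=-1/4 c=0 d=-1/108
  seg 1: a=3 b=-1/2 c=-1/12 d=1/108
S(3/4) = 975/256

Δ: Δ0=-1/3, Δ1=-2/3
row 1: diag=12, rhs=-2; c'=1/4, d'=-1/6
back: M1=-1/6
M: M0=0, M1=-1/6, M2=0
seg 0: a=4, c=M0/2=0, d=(M1−M0)/(6·3)=-1/108, b=Δ0−h0·(2M0+M1)/6=-1/4
seg 1: a=3, c=M1/2=-1/12, d=(M2−M1)/(6·3)=1/108, b=Δ1−h1·(2M1+M2)/6=-1/2
t_q=3/4 → seg 0, τ=3/4; S=4+-1/4·τ+0·τ²+-1/108·τ³=975/256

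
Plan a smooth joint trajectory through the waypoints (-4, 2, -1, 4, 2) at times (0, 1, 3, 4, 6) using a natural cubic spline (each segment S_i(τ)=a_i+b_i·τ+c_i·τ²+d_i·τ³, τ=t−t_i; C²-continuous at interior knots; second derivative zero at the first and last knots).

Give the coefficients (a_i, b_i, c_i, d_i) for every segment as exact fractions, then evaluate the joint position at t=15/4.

Δ: Δ0=6, Δ1=-3/2, Δ2=5, Δ3=-1
row 1: diag=6, rhs=-45; c'=1/3, d'=-15/2
row 2: denom=6−2·1/3=16/3; d'=(39−2·-15/2)/(16/3)=81/8
row 3: denom=6−1·3/16=93/16; d'=(-36−1·81/8)/(93/16)=-246/31
back: M3=-246/31
back: M2=81/8−3/16·-246/31=360/31
back: M1=-15/2−1/3·360/31=-705/62
M: M0=0, M1=-705/62, M2=360/31, M3=-246/31, M4=0
seg 0: a=-4, c=M0/2=0, d=(M1−M0)/(6·1)=-235/124, b=Δ0−h0·(2M0+M1)/6=979/124
seg 1: a=2, c=M1/2=-705/124, d=(M2−M1)/(6·2)=475/248, b=Δ1−h1·(2M1+M2)/6=137/62
seg 2: a=-1, c=M2/2=180/31, d=(M3−M2)/(6·1)=-101/31, b=Δ2−h2·(2M2+M3)/6=76/31
seg 3: a=4, c=M3/2=-123/31, d=(M4−M3)/(6·2)=41/62, b=Δ3−h3·(2M3+M4)/6=133/31
t_q=15/4 → seg 2, τ=3/4; S=-1+76/31·τ+180/31·τ²+-101/31·τ³=5417/1984

  seg 0: a=-4 b=979/124 c=0 d=-235/124
  seg 1: a=2 b=137/62 c=-705/124 d=475/248
  seg 2: a=-1 b=76/31 c=180/31 d=-101/31
  seg 3: a=4 b=133/31 c=-123/31 d=41/62
S(15/4) = 5417/1984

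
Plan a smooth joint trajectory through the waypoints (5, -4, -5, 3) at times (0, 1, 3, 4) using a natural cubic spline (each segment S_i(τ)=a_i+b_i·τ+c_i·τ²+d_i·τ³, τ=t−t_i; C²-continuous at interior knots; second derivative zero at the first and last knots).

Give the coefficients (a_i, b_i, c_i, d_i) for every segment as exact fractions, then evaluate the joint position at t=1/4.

  seg 0: a=5 b=-161/16 c=0 d=17/16
  seg 1: a=-4 b=-55/8 c=51/16 d=0
  seg 2: a=-5 b=47/8 c=51/16 d=-17/16
S(1/4) = 2561/1024

Δ: Δ0=-9, Δ1=-1/2, Δ2=8
row 1: diag=6, rhs=51; c'=1/3, d'=17/2
row 2: denom=6−2·1/3=16/3; d'=(51−2·17/2)/(16/3)=51/8
back: M2=51/8
back: M1=17/2−1/3·51/8=51/8
M: M0=0, M1=51/8, M2=51/8, M3=0
seg 0: a=5, c=M0/2=0, d=(M1−M0)/(6·1)=17/16, b=Δ0−h0·(2M0+M1)/6=-161/16
seg 1: a=-4, c=M1/2=51/16, d=(M2−M1)/(6·2)=0, b=Δ1−h1·(2M1+M2)/6=-55/8
seg 2: a=-5, c=M2/2=51/16, d=(M3−M2)/(6·1)=-17/16, b=Δ2−h2·(2M2+M3)/6=47/8
t_q=1/4 → seg 0, τ=1/4; S=5+-161/16·τ+0·τ²+17/16·τ³=2561/1024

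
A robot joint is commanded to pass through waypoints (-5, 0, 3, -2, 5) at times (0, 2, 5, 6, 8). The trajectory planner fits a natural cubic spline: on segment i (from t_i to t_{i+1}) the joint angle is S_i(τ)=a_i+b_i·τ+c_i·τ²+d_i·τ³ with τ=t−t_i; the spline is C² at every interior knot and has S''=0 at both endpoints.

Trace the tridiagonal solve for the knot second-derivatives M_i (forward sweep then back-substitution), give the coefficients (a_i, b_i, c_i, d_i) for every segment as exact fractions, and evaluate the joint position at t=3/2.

  seg 0: a=-5 b=457/208 c=0 d=63/832
  seg 1: a=0 b=323/104 c=189/416 d=-37/96
  seg 2: a=3 b=-1903/416 c=-627/208 d=1077/416
  seg 3: a=-2 b=-295/104 c=1977/416 d=-659/832
S(3/2) = -9643/6656

Δ: Δ0=5/2, Δ1=1, Δ2=-5, Δ3=7/2
row 1: diag=10, rhs=-9; c'=3/10, d'=-9/10
row 2: denom=8−3·3/10=71/10; d'=(-36−3·-9/10)/(71/10)=-333/71
row 3: denom=6−1·10/71=416/71; d'=(51−1·-333/71)/(416/71)=1977/208
back: M3=1977/208
back: M2=-333/71−10/71·1977/208=-627/104
back: M1=-9/10−3/10·-627/104=189/208
M: M0=0, M1=189/208, M2=-627/104, M3=1977/208, M4=0
seg 0: a=-5, c=M0/2=0, d=(M1−M0)/(6·2)=63/832, b=Δ0−h0·(2M0+M1)/6=457/208
seg 1: a=0, c=M1/2=189/416, d=(M2−M1)/(6·3)=-37/96, b=Δ1−h1·(2M1+M2)/6=323/104
seg 2: a=3, c=M2/2=-627/208, d=(M3−M2)/(6·1)=1077/416, b=Δ2−h2·(2M2+M3)/6=-1903/416
seg 3: a=-2, c=M3/2=1977/416, d=(M4−M3)/(6·2)=-659/832, b=Δ3−h3·(2M3+M4)/6=-295/104
t_q=3/2 → seg 0, τ=3/2; S=-5+457/208·τ+0·τ²+63/832·τ³=-9643/6656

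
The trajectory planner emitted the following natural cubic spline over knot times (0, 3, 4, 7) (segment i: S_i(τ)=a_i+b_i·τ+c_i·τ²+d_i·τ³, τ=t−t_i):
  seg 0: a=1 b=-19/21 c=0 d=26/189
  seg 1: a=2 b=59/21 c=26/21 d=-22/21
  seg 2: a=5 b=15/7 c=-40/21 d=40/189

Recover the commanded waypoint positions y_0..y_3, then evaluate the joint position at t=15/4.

y_0=1 y_1=2 y_2=5 y_3=0
S(15/4) = 977/224

y_0 = S_0(0) = a_0 = 1
y_1 = S_1(0) = a_1 = 2
y_2 = S_2(0) = a_2 = 5
y_3 = S_2(3) = 0
t_q=15/4 is in segment 1 (τ=3/4); S_1(τ)=977/224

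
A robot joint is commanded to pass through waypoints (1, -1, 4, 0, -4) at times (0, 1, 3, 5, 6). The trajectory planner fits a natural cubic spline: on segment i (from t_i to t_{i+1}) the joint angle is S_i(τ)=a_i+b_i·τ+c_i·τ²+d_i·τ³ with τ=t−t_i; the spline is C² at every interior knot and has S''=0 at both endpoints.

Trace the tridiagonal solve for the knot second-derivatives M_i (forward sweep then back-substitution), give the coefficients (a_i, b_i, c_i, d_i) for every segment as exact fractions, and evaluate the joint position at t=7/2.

  seg 0: a=1 b=-181/60 c=0 d=61/60
  seg 1: a=-1 b=1/30 c=61/20 d=-109/120
  seg 2: a=4 b=4/3 c=-12/5 d=11/30
  seg 3: a=0 b=-58/15 c=-1/5 d=1/15
S(7/2) = 329/80

Δ: Δ0=-2, Δ1=5/2, Δ2=-2, Δ3=-4
row 1: diag=6, rhs=27; c'=1/3, d'=9/2
row 2: denom=8−2·1/3=22/3; d'=(-27−2·9/2)/(22/3)=-54/11
row 3: denom=6−2·3/11=60/11; d'=(-12−2·-54/11)/(60/11)=-2/5
back: M3=-2/5
back: M2=-54/11−3/11·-2/5=-24/5
back: M1=9/2−1/3·-24/5=61/10
M: M0=0, M1=61/10, M2=-24/5, M3=-2/5, M4=0
seg 0: a=1, c=M0/2=0, d=(M1−M0)/(6·1)=61/60, b=Δ0−h0·(2M0+M1)/6=-181/60
seg 1: a=-1, c=M1/2=61/20, d=(M2−M1)/(6·2)=-109/120, b=Δ1−h1·(2M1+M2)/6=1/30
seg 2: a=4, c=M2/2=-12/5, d=(M3−M2)/(6·2)=11/30, b=Δ2−h2·(2M2+M3)/6=4/3
seg 3: a=0, c=M3/2=-1/5, d=(M4−M3)/(6·1)=1/15, b=Δ3−h3·(2M3+M4)/6=-58/15
t_q=7/2 → seg 2, τ=1/2; S=4+4/3·τ+-12/5·τ²+11/30·τ³=329/80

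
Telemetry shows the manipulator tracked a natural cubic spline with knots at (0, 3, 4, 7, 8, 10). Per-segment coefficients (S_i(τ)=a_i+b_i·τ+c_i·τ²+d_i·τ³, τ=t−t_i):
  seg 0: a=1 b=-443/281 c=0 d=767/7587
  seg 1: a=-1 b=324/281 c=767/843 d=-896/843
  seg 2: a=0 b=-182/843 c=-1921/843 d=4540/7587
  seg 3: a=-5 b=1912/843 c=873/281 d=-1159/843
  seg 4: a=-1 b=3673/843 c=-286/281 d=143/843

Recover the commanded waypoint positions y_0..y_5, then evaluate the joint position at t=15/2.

y_0=1 y_1=-1 y_2=0 y_3=-5 y_4=-1 y_5=5
S(15/2) = -7331/2248

y_0 = S_0(0) = a_0 = 1
y_1 = S_1(0) = a_1 = -1
y_2 = S_2(0) = a_2 = 0
y_3 = S_3(0) = a_3 = -5
y_4 = S_4(0) = a_4 = -1
y_5 = S_4(2) = 5
t_q=15/2 is in segment 3 (τ=1/2); S_3(τ)=-7331/2248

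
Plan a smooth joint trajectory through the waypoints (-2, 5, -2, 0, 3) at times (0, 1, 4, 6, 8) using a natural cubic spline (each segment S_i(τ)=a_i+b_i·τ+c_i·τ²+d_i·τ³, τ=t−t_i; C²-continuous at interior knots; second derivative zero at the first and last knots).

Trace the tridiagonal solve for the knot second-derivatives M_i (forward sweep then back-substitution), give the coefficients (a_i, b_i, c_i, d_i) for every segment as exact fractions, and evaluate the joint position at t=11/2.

Δ: Δ0=7, Δ1=-7/3, Δ2=1, Δ3=3/2
row 1: diag=8, rhs=-56; c'=3/8, d'=-7
row 2: denom=10−3·3/8=71/8; d'=(20−3·-7)/(71/8)=328/71
row 3: denom=8−2·16/71=536/71; d'=(3−2·328/71)/(536/71)=-443/536
back: M3=-443/536
back: M2=328/71−16/71·-443/536=322/67
back: M1=-7−3/8·322/67=-2359/268
M: M0=0, M1=-2359/268, M2=322/67, M3=-443/536, M4=0
seg 0: a=-2, c=M0/2=0, d=(M1−M0)/(6·1)=-2359/1608, b=Δ0−h0·(2M0+M1)/6=13615/1608
seg 1: a=5, c=M1/2=-2359/536, d=(M2−M1)/(6·3)=3647/4824, b=Δ1−h1·(2M1+M2)/6=3269/804
seg 2: a=-2, c=M2/2=161/67, d=(M3−M2)/(6·2)=-3019/6432, b=Δ2−h2·(2M2+M3)/6=-3101/1608
seg 3: a=0, c=M3/2=-443/1072, d=(M4−M3)/(6·2)=443/6432, b=Δ3−h3·(2M3+M4)/6=1649/804
t_q=11/2 → seg 2, τ=3/2; S=-2+-3101/1608·τ+161/67·τ²+-3019/6432·τ³=-18355/17152

  seg 0: a=-2 b=13615/1608 c=0 d=-2359/1608
  seg 1: a=5 b=3269/804 c=-2359/536 d=3647/4824
  seg 2: a=-2 b=-3101/1608 c=161/67 d=-3019/6432
  seg 3: a=0 b=1649/804 c=-443/1072 d=443/6432
S(11/2) = -18355/17152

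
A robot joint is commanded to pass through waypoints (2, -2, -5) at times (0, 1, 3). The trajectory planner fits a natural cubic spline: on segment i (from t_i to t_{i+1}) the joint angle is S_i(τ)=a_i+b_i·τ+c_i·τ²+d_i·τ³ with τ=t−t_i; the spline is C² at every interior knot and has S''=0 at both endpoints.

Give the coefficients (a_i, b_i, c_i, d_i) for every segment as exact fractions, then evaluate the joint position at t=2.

  seg 0: a=2 b=-53/12 c=0 d=5/12
  seg 1: a=-2 b=-19/6 c=5/4 d=-5/24
S(2) = -33/8

Δ: Δ0=-4, Δ1=-3/2
row 1: diag=6, rhs=15; c'=1/3, d'=5/2
back: M1=5/2
M: M0=0, M1=5/2, M2=0
seg 0: a=2, c=M0/2=0, d=(M1−M0)/(6·1)=5/12, b=Δ0−h0·(2M0+M1)/6=-53/12
seg 1: a=-2, c=M1/2=5/4, d=(M2−M1)/(6·2)=-5/24, b=Δ1−h1·(2M1+M2)/6=-19/6
t_q=2 → seg 1, τ=1; S=-2+-19/6·τ+5/4·τ²+-5/24·τ³=-33/8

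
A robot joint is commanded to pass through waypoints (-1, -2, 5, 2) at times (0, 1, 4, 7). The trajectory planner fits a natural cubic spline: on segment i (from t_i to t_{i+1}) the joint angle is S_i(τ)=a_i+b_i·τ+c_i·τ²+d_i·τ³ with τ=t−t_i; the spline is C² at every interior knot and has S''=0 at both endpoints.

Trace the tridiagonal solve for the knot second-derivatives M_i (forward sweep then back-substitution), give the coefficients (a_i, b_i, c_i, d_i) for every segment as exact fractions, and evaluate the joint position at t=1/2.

Δ: Δ0=-1, Δ1=7/3, Δ2=-1
row 1: diag=8, rhs=20; c'=3/8, d'=5/2
row 2: denom=12−3·3/8=87/8; d'=(-20−3·5/2)/(87/8)=-220/87
back: M2=-220/87
back: M1=5/2−3/8·-220/87=100/29
M: M0=0, M1=100/29, M2=-220/87, M3=0
seg 0: a=-1, c=M0/2=0, d=(M1−M0)/(6·1)=50/87, b=Δ0−h0·(2M0+M1)/6=-137/87
seg 1: a=-2, c=M1/2=50/29, d=(M2−M1)/(6·3)=-260/783, b=Δ1−h1·(2M1+M2)/6=13/87
seg 2: a=5, c=M2/2=-110/87, d=(M3−M2)/(6·3)=110/783, b=Δ2−h2·(2M2+M3)/6=133/87
t_q=1/2 → seg 0, τ=1/2; S=-1+-137/87·τ+0·τ²+50/87·τ³=-199/116

  seg 0: a=-1 b=-137/87 c=0 d=50/87
  seg 1: a=-2 b=13/87 c=50/29 d=-260/783
  seg 2: a=5 b=133/87 c=-110/87 d=110/783
S(1/2) = -199/116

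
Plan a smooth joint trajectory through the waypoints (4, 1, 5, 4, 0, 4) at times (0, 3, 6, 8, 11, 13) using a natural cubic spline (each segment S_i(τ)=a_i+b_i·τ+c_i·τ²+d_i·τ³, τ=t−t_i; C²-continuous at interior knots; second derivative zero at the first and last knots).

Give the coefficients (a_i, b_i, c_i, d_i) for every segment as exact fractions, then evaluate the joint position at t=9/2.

Δ: Δ0=-1, Δ1=4/3, Δ2=-1/2, Δ3=-4/3, Δ4=2
row 1: diag=12, rhs=14; c'=1/4, d'=7/6
row 2: denom=10−3·1/4=37/4; d'=(-11−3·7/6)/(37/4)=-58/37
row 3: denom=10−2·8/37=354/37; d'=(-5−2·-58/37)/(354/37)=-23/118
row 4: denom=10−3·37/118=1069/118; d'=(20−3·-23/118)/(1069/118)=2429/1069
back: M4=2429/1069
back: M3=-23/118−37/118·2429/1069=-970/1069
back: M2=-58/37−8/37·-970/1069=-1466/1069
back: M1=7/6−1/4·-1466/1069=4841/3207
M: M0=0, M1=4841/3207, M2=-1466/1069, M3=-970/1069, M4=2429/1069, M5=0
seg 0: a=4, c=M0/2=0, d=(M1−M0)/(6·3)=4841/57726, b=Δ0−h0·(2M0+M1)/6=-11255/6414
seg 1: a=1, c=M1/2=4841/6414, d=(M2−M1)/(6·3)=-9239/57726, b=Δ1−h1·(2M1+M2)/6=1634/3207
seg 2: a=5, c=M2/2=-733/1069, d=(M3−M2)/(6·2)=124/3207, b=Δ2−h2·(2M2+M3)/6=4597/6414
seg 3: a=4, c=M3/2=-485/1069, d=(M4−M3)/(6·3)=1133/6414, b=Δ3−h3·(2M3+M4)/6=-10019/6414
seg 4: a=0, c=M4/2=2429/2138, d=(M5−M4)/(6·2)=-2429/12828, b=Δ4−h4·(2M4+M5)/6=1556/3207
t_q=9/2 → seg 1, τ=3/2; S=1+1634/3207·τ+4841/6414·τ²+-9239/57726·τ³=49983/17104

  seg 0: a=4 b=-11255/6414 c=0 d=4841/57726
  seg 1: a=1 b=1634/3207 c=4841/6414 d=-9239/57726
  seg 2: a=5 b=4597/6414 c=-733/1069 d=124/3207
  seg 3: a=4 b=-10019/6414 c=-485/1069 d=1133/6414
  seg 4: a=0 b=1556/3207 c=2429/2138 d=-2429/12828
S(9/2) = 49983/17104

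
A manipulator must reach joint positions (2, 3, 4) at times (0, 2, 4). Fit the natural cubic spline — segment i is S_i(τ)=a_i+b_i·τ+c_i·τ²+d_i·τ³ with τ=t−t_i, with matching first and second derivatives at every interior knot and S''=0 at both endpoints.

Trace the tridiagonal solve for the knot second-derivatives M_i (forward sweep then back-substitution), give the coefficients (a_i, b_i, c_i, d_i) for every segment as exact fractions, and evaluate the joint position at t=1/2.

  seg 0: a=2 b=1/2 c=0 d=0
  seg 1: a=3 b=1/2 c=0 d=0
S(1/2) = 9/4

Δ: Δ0=1/2, Δ1=1/2
row 1: diag=8, rhs=0; c'=1/4, d'=0
back: M1=0
M: M0=0, M1=0, M2=0
seg 0: a=2, c=M0/2=0, d=(M1−M0)/(6·2)=0, b=Δ0−h0·(2M0+M1)/6=1/2
seg 1: a=3, c=M1/2=0, d=(M2−M1)/(6·2)=0, b=Δ1−h1·(2M1+M2)/6=1/2
t_q=1/2 → seg 0, τ=1/2; S=2+1/2·τ+0·τ²+0·τ³=9/4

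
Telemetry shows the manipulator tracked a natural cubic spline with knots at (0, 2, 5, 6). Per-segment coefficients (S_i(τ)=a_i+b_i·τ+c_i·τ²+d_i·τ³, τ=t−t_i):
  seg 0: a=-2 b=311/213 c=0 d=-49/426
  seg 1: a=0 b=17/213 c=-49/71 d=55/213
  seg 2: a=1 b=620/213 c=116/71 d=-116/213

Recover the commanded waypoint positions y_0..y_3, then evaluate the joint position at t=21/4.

y_0=-2 y_1=0 y_2=1 y_3=5
S(21/4) = 2069/1136

y_0 = S_0(0) = a_0 = -2
y_1 = S_1(0) = a_1 = 0
y_2 = S_2(0) = a_2 = 1
y_3 = S_2(1) = 5
t_q=21/4 is in segment 2 (τ=1/4); S_2(τ)=2069/1136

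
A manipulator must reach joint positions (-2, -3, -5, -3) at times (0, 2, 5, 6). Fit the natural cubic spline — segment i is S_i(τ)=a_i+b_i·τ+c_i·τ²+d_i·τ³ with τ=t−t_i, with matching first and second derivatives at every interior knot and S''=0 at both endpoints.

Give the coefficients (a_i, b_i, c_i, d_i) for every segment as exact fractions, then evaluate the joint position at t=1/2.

  seg 0: a=-2 b=-101/426 c=0 d=-14/213
  seg 1: a=-3 b=-437/426 c=-28/71 d=73/426
  seg 2: a=-5 b=263/213 c=163/142 d=-163/426
S(1/2) = -151/71

Δ: Δ0=-1/2, Δ1=-2/3, Δ2=2
row 1: diag=10, rhs=-1; c'=3/10, d'=-1/10
row 2: denom=8−3·3/10=71/10; d'=(16−3·-1/10)/(71/10)=163/71
back: M2=163/71
back: M1=-1/10−3/10·163/71=-56/71
M: M0=0, M1=-56/71, M2=163/71, M3=0
seg 0: a=-2, c=M0/2=0, d=(M1−M0)/(6·2)=-14/213, b=Δ0−h0·(2M0+M1)/6=-101/426
seg 1: a=-3, c=M1/2=-28/71, d=(M2−M1)/(6·3)=73/426, b=Δ1−h1·(2M1+M2)/6=-437/426
seg 2: a=-5, c=M2/2=163/142, d=(M3−M2)/(6·1)=-163/426, b=Δ2−h2·(2M2+M3)/6=263/213
t_q=1/2 → seg 0, τ=1/2; S=-2+-101/426·τ+0·τ²+-14/213·τ³=-151/71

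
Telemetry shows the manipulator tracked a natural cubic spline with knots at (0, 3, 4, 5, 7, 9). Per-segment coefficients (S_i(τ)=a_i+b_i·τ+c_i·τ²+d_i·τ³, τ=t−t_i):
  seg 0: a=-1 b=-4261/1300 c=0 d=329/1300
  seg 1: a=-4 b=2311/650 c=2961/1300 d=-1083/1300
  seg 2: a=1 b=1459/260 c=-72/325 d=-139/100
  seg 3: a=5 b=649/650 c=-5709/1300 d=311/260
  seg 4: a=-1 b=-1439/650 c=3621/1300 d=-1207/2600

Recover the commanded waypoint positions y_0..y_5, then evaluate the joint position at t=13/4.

y_0 = S_0(0) = a_0 = -1
y_1 = S_1(0) = a_1 = -4
y_2 = S_2(0) = a_2 = 1
y_3 = S_3(0) = a_3 = 5
y_4 = S_4(0) = a_4 = -1
y_5 = S_4(2) = 2
t_q=13/4 is in segment 1 (τ=1/4); S_1(τ)=-248087/83200

y_0=-1 y_1=-4 y_2=1 y_3=5 y_4=-1 y_5=2
S(13/4) = -248087/83200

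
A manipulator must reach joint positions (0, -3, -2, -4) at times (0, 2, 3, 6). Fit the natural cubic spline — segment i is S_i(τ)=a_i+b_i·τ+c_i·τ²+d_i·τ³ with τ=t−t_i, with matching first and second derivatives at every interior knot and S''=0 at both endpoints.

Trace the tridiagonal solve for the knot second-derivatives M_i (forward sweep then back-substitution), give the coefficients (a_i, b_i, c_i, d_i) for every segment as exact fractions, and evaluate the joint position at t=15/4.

Δ: Δ0=-3/2, Δ1=1, Δ2=-2/3
row 1: diag=6, rhs=15; c'=1/6, d'=5/2
row 2: denom=8−1·1/6=47/6; d'=(-10−1·5/2)/(47/6)=-75/47
back: M2=-75/47
back: M1=5/2−1/6·-75/47=130/47
M: M0=0, M1=130/47, M2=-75/47, M3=0
seg 0: a=0, c=M0/2=0, d=(M1−M0)/(6·2)=65/282, b=Δ0−h0·(2M0+M1)/6=-683/282
seg 1: a=-3, c=M1/2=65/47, d=(M2−M1)/(6·1)=-205/282, b=Δ1−h1·(2M1+M2)/6=97/282
seg 2: a=-2, c=M2/2=-75/94, d=(M3−M2)/(6·3)=25/282, b=Δ2−h2·(2M2+M3)/6=131/141
t_q=15/4 → seg 2, τ=3/4; S=-2+131/141·τ+-75/94·τ²+25/282·τ³=-10315/6016

  seg 0: a=0 b=-683/282 c=0 d=65/282
  seg 1: a=-3 b=97/282 c=65/47 d=-205/282
  seg 2: a=-2 b=131/141 c=-75/94 d=25/282
S(15/4) = -10315/6016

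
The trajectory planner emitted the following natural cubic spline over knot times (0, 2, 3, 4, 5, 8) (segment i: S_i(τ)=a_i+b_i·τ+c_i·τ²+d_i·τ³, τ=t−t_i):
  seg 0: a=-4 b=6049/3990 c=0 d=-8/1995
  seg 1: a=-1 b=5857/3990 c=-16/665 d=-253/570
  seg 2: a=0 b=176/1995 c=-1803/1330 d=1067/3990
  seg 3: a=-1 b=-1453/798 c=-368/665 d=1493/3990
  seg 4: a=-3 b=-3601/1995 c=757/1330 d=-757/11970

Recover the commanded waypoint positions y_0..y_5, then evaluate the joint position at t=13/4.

y_0=-4 y_1=-1 y_2=0 y_3=-1 y_4=-3 y_5=-5
S(13/4) = -4979/85120

y_0 = S_0(0) = a_0 = -4
y_1 = S_1(0) = a_1 = -1
y_2 = S_2(0) = a_2 = 0
y_3 = S_3(0) = a_3 = -1
y_4 = S_4(0) = a_4 = -3
y_5 = S_4(3) = -5
t_q=13/4 is in segment 2 (τ=1/4); S_2(τ)=-4979/85120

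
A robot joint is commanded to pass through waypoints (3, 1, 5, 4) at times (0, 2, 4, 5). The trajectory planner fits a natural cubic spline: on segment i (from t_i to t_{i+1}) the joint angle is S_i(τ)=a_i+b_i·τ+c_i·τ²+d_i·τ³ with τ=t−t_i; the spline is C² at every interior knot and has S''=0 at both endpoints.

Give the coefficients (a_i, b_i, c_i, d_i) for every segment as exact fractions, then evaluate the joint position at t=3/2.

  seg 0: a=3 b=-23/11 c=0 d=3/11
  seg 1: a=1 b=13/11 c=18/11 d=-27/44
  seg 2: a=5 b=4/11 c=-45/22 d=15/22
S(3/2) = 69/88

Δ: Δ0=-1, Δ1=2, Δ2=-1
row 1: diag=8, rhs=18; c'=1/4, d'=9/4
row 2: denom=6−2·1/4=11/2; d'=(-18−2·9/4)/(11/2)=-45/11
back: M2=-45/11
back: M1=9/4−1/4·-45/11=36/11
M: M0=0, M1=36/11, M2=-45/11, M3=0
seg 0: a=3, c=M0/2=0, d=(M1−M0)/(6·2)=3/11, b=Δ0−h0·(2M0+M1)/6=-23/11
seg 1: a=1, c=M1/2=18/11, d=(M2−M1)/(6·2)=-27/44, b=Δ1−h1·(2M1+M2)/6=13/11
seg 2: a=5, c=M2/2=-45/22, d=(M3−M2)/(6·1)=15/22, b=Δ2−h2·(2M2+M3)/6=4/11
t_q=3/2 → seg 0, τ=3/2; S=3+-23/11·τ+0·τ²+3/11·τ³=69/88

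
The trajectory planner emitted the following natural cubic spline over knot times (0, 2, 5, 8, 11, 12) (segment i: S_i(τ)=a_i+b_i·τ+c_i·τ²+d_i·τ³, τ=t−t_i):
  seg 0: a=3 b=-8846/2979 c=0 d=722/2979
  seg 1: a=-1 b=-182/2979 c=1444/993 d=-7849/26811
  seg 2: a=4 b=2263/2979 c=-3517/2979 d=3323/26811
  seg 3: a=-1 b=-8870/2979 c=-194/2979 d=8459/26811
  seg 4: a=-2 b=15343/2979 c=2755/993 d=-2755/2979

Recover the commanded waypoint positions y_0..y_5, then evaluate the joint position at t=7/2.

y_0=3 y_1=-1 y_2=4 y_3=-1 y_4=-2 y_5=5
S(7/2) = 3157/2648

y_0 = S_0(0) = a_0 = 3
y_1 = S_1(0) = a_1 = -1
y_2 = S_2(0) = a_2 = 4
y_3 = S_3(0) = a_3 = -1
y_4 = S_4(0) = a_4 = -2
y_5 = S_4(1) = 5
t_q=7/2 is in segment 1 (τ=3/2); S_1(τ)=3157/2648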